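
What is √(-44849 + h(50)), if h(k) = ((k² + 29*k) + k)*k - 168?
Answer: √154983 ≈ 393.68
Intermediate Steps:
h(k) = -168 + k*(k² + 30*k) (h(k) = (k² + 30*k)*k - 168 = k*(k² + 30*k) - 168 = -168 + k*(k² + 30*k))
√(-44849 + h(50)) = √(-44849 + (-168 + 50³ + 30*50²)) = √(-44849 + (-168 + 125000 + 30*2500)) = √(-44849 + (-168 + 125000 + 75000)) = √(-44849 + 199832) = √154983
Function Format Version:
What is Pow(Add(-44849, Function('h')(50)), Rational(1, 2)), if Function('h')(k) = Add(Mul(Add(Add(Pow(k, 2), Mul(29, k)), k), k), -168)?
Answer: Pow(154983, Rational(1, 2)) ≈ 393.68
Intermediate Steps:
Function('h')(k) = Add(-168, Mul(k, Add(Pow(k, 2), Mul(30, k)))) (Function('h')(k) = Add(Mul(Add(Pow(k, 2), Mul(30, k)), k), -168) = Add(Mul(k, Add(Pow(k, 2), Mul(30, k))), -168) = Add(-168, Mul(k, Add(Pow(k, 2), Mul(30, k)))))
Pow(Add(-44849, Function('h')(50)), Rational(1, 2)) = Pow(Add(-44849, Add(-168, Pow(50, 3), Mul(30, Pow(50, 2)))), Rational(1, 2)) = Pow(Add(-44849, Add(-168, 125000, Mul(30, 2500))), Rational(1, 2)) = Pow(Add(-44849, Add(-168, 125000, 75000)), Rational(1, 2)) = Pow(Add(-44849, 199832), Rational(1, 2)) = Pow(154983, Rational(1, 2))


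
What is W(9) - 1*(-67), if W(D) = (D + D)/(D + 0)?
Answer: 69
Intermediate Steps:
W(D) = 2 (W(D) = (2*D)/D = 2)
W(9) - 1*(-67) = 2 - 1*(-67) = 2 + 67 = 69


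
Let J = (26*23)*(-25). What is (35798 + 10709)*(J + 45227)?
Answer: 1408092439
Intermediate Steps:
J = -14950 (J = 598*(-25) = -14950)
(35798 + 10709)*(J + 45227) = (35798 + 10709)*(-14950 + 45227) = 46507*30277 = 1408092439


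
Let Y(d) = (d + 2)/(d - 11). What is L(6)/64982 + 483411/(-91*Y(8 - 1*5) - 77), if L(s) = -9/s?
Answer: -502608218115/20924204 ≈ -24020.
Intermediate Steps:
Y(d) = (2 + d)/(-11 + d)
L(6)/64982 + 483411/(-91*Y(8 - 1*5) - 77) = -9/6/64982 + 483411/(-91*(2 + (8 - 1*5))/(-11 + (8 - 1*5)) - 77) = -9*1/6*(1/64982) + 483411/(-91*(2 + (8 - 5))/(-11 + (8 - 5)) - 77) = -3/2*1/64982 + 483411/(-91*(2 + 3)/(-11 + 3) - 77) = -3/129964 + 483411/(-91*5/(-8) - 77) = -3/129964 + 483411/(-(-91)*5/8 - 77) = -3/129964 + 483411/(-91*(-5/8) - 77) = -3/129964 + 483411/(455/8 - 77) = -3/129964 + 483411/(-161/8) = -3/129964 + 483411*(-8/161) = -3/129964 - 3867288/161 = -502608218115/20924204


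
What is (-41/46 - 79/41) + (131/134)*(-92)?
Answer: -11721141/126362 ≈ -92.758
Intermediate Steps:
(-41/46 - 79/41) + (131/134)*(-92) = -5315/1886 - 6026/67 = -11721141/126362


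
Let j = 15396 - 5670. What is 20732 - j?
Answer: 11006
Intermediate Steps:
j = 9726
20732 - j = 20732 - 1*9726 = 20732 - 9726 = 11006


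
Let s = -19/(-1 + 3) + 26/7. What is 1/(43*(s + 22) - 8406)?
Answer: -14/107923 ≈ -0.00012972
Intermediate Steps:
s = -81/14 (s = -19/2 + 26*(⅐) = -19*½ + 26/7 = -19/2 + 26/7 = -81/14 ≈ -5.7857)
1/(43*(s + 22) - 8406) = 1/(43*(-81/14 + 22) - 8406) = 1/(43*(227/14) - 8406) = 1/(9761/14 - 8406) = 1/(-107923/14) = -14/107923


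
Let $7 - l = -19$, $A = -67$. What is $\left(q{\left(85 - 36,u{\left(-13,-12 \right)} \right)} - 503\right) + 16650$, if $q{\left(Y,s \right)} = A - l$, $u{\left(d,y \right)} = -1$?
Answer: $16054$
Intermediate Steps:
$l = 26$ ($l = 7 - -19 = 7 + 19 = 26$)
$q{\left(Y,s \right)} = -93$ ($q{\left(Y,s \right)} = -67 - 26 = -93$)
$\left(q{\left(85 - 36,u{\left(-13,-12 \right)} \right)} - 503\right) + 16650 = \left(-93 - 503\right) + 16650 = -596 + 16650 = 16054$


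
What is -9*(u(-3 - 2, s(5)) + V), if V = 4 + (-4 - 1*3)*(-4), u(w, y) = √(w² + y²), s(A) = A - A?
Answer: -333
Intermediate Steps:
s(A) = 0
V = 32 (V = 4 + (-4 - 3)*(-4) = 4 - 7*(-4) = 4 + 28 = 32)
-9*(u(-3 - 2, s(5)) + V) = -9*(√((-3 - 2)² + 0²) + 32) = -9*(√((-5)² + 0) + 32) = -9*(√(25 + 0) + 32) = -9*(√25 + 32) = -9*(5 + 32) = -9*37 = -333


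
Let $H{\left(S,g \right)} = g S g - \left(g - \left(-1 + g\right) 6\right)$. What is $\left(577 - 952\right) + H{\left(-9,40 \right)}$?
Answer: $-14581$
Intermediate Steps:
$H{\left(S,g \right)} = -6 + 5 g + S g^{2}$ ($H{\left(S,g \right)} = S g g + \left(\left(-6 + 6 g\right) - g\right) = S g^{2} + \left(-6 + 5 g\right) = -6 + 5 g + S g^{2}$)
$\left(577 - 952\right) + H{\left(-9,40 \right)} = \left(577 - 952\right) - \left(-194 + 14400\right) = -375 - 14206 = -14581$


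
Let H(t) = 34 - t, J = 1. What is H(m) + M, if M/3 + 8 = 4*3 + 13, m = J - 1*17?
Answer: 101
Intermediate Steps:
m = -16 (m = 1 - 1*17 = 1 - 17 = -16)
M = 51 (M = -24 + 3*(4*3 + 13) = -24 + 3*(12 + 13) = -24 + 3*25 = -24 + 75 = 51)
H(m) + M = (34 - 1*(-16)) + 51 = (34 + 16) + 51 = 50 + 51 = 101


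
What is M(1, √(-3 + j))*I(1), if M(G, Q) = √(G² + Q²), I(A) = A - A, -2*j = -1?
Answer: 0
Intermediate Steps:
j = ½ (j = -½*(-1) = ½ ≈ 0.50000)
I(A) = 0
M(1, √(-3 + j))*I(1) = √(1² + (√(-3 + ½))²)*0 = √(1 + (√(-5/2))²)*0 = √(1 + (I*√10/2)²)*0 = √(1 - 5/2)*0 = √(-3/2)*0 = (I*√6/2)*0 = 0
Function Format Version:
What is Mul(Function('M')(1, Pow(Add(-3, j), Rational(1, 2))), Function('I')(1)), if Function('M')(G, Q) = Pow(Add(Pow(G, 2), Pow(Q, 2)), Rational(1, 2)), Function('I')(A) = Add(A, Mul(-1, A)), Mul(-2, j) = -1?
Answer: 0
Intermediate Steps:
j = Rational(1, 2) (j = Mul(Rational(-1, 2), -1) = Rational(1, 2) ≈ 0.50000)
Function('I')(A) = 0
Mul(Function('M')(1, Pow(Add(-3, j), Rational(1, 2))), Function('I')(1)) = Mul(Pow(Add(Pow(1, 2), Pow(Pow(Add(-3, Rational(1, 2)), Rational(1, 2)), 2)), Rational(1, 2)), 0) = Mul(Pow(Add(1, Pow(Pow(Rational(-5, 2), Rational(1, 2)), 2)), Rational(1, 2)), 0) = Mul(Pow(Add(1, Pow(Mul(Rational(1, 2), I, Pow(10, Rational(1, 2))), 2)), Rational(1, 2)), 0) = Mul(Pow(Add(1, Rational(-5, 2)), Rational(1, 2)), 0) = Mul(Pow(Rational(-3, 2), Rational(1, 2)), 0) = Mul(Mul(Rational(1, 2), I, Pow(6, Rational(1, 2))), 0) = 0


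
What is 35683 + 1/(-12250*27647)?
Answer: 12084966787249/338675750 ≈ 35683.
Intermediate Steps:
35683 + 1/(-12250*27647) = 35683 - 1/12250*1/27647 = 35683 - 1/338675750 = 12084966787249/338675750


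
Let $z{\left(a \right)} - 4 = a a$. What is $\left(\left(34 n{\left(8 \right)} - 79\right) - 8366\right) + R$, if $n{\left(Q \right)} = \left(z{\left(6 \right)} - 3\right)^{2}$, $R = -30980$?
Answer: $7121$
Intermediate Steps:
$z{\left(a \right)} = 4 + a^{2}$ ($z{\left(a \right)} = 4 + a a = 4 + a^{2}$)
$n{\left(Q \right)} = 1369$ ($n{\left(Q \right)} = \left(\left(4 + 6^{2}\right) - 3\right)^{2} = \left(\left(4 + 36\right) - 3\right)^{2} = \left(40 - 3\right)^{2} = 37^{2} = 1369$)
$\left(\left(34 n{\left(8 \right)} - 79\right) - 8366\right) + R = \left(\left(34 \cdot 1369 - 79\right) - 8366\right) - 30980 = \left(\left(46546 - 79\right) - 8366\right) - 30980 = \left(46467 - 8366\right) - 30980 = 38101 - 30980 = 7121$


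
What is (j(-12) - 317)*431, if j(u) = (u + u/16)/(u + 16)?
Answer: -2208013/16 ≈ -1.3800e+5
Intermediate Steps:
j(u) = 17*u/(16*(16 + u)) (j(u) = (u + u*(1/16))/(16 + u) = (u + u/16)/(16 + u) = (17*u/16)/(16 + u) = 17*u/(16*(16 + u)))
(j(-12) - 317)*431 = ((17/16)*(-12)/(16 - 12) - 317)*431 = ((17/16)*(-12)/4 - 317)*431 = ((17/16)*(-12)*(¼) - 317)*431 = (-51/16 - 317)*431 = -5123/16*431 = -2208013/16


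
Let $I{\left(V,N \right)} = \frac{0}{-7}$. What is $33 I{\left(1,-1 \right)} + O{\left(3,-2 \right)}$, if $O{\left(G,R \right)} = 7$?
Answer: $7$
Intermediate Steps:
$I{\left(V,N \right)} = 0$ ($I{\left(V,N \right)} = 0 \left(- \frac{1}{7}\right) = 0$)
$33 I{\left(1,-1 \right)} + O{\left(3,-2 \right)} = 33 \cdot 0 + 7 = 0 + 7 = 7$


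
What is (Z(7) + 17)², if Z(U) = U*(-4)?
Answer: 121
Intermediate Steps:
Z(U) = -4*U
(Z(7) + 17)² = (-4*7 + 17)² = (-28 + 17)² = (-11)² = 121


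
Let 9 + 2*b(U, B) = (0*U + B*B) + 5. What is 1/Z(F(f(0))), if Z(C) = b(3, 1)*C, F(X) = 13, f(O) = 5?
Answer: -2/39 ≈ -0.051282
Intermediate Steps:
b(U, B) = -2 + B**2/2 (b(U, B) = -9/2 + ((0*U + B*B) + 5)/2 = -9/2 + ((0 + B**2) + 5)/2 = -9/2 + (B**2 + 5)/2 = -9/2 + (5 + B**2)/2 = -9/2 + (5/2 + B**2/2) = -2 + B**2/2)
Z(C) = -3*C/2 (Z(C) = (-2 + (1/2)*1**2)*C = (-2 + (1/2)*1)*C = (-2 + 1/2)*C = -3*C/2)
1/Z(F(f(0))) = 1/(-3/2*13) = 1/(-39/2) = -2/39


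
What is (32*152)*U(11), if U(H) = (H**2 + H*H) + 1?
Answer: 1181952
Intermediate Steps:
U(H) = 1 + 2*H**2 (U(H) = (H**2 + H**2) + 1 = 2*H**2 + 1 = 1 + 2*H**2)
(32*152)*U(11) = (32*152)*(1 + 2*11**2) = 4864*(1 + 2*121) = 4864*(1 + 242) = 4864*243 = 1181952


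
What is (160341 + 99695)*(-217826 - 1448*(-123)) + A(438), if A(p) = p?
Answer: -10329149554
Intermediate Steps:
(160341 + 99695)*(-217826 - 1448*(-123)) + A(438) = (160341 + 99695)*(-217826 - 1448*(-123)) + 438 = 260036*(-217826 + 178104) + 438 = 260036*(-39722) + 438 = -10329149992 + 438 = -10329149554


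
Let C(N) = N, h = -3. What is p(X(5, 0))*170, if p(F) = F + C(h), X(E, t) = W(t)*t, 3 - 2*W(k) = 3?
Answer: -510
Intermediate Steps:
W(k) = 0 (W(k) = 3/2 - ½*3 = 3/2 - 3/2 = 0)
X(E, t) = 0 (X(E, t) = 0*t = 0)
p(F) = -3 + F (p(F) = F - 3 = -3 + F)
p(X(5, 0))*170 = (-3 + 0)*170 = -3*170 = -510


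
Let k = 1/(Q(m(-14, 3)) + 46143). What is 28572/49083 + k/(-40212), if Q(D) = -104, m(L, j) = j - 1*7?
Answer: 17631974216071/30289450904748 ≈ 0.58212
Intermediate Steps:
m(L, j) = -7 + j (m(L, j) = j - 7 = -7 + j)
k = 1/46039 (k = 1/(-104 + 46143) = 1/46039 ≈ 2.1721e-5)
28572/49083 + k/(-40212) = 28572/49083 + (1/46039)/(-40212) = 28572*(1/49083) + (1/46039)*(-1/40212) = 9524/16361 - 1/1851320268 = 17631974216071/30289450904748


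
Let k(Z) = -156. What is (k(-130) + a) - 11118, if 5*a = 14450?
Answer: -8384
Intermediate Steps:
a = 2890 (a = (1/5)*14450 = 2890)
(k(-130) + a) - 11118 = (-156 + 2890) - 11118 = 2734 - 11118 = -8384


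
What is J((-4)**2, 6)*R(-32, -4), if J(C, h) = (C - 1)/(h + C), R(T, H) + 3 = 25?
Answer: 15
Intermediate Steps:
R(T, H) = 22 (R(T, H) = -3 + 25 = 22)
J(C, h) = (-1 + C)/(C + h)
J((-4)**2, 6)*R(-32, -4) = ((-1 + (-4)**2)/((-4)**2 + 6))*22 = ((-1 + 16)/(16 + 6))*22 = (15/22)*22 = 15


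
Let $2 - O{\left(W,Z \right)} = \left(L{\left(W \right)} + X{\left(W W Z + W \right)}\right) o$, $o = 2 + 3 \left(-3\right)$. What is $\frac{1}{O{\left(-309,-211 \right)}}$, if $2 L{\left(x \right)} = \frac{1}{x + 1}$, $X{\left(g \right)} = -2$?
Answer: $- \frac{88}{1057} \approx -0.083254$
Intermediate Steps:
$o = -7$ ($o = 2 - 9 = -7$)
$L{\left(x \right)} = \frac{1}{2 \left(1 + x\right)}$ ($L{\left(x \right)} = \frac{1}{2 \left(x + 1\right)} = \frac{1}{2 \left(1 + x\right)}$)
$O{\left(W,Z \right)} = -12 + \frac{7}{2 \left(1 + W\right)}$ ($O{\left(W,Z \right)} = 2 - \left(\frac{1}{2 \left(1 + W\right)} - 2\right) \left(-7\right) = 2 - \left(-2 + \frac{1}{2 \left(1 + W\right)}\right) \left(-7\right) = 2 - \left(14 - \frac{7}{2 \left(1 + W\right)}\right) = -12 + \frac{7}{2 \left(1 + W\right)}$)
$\frac{1}{O{\left(-309,-211 \right)}} = \frac{1}{\frac{1}{2} \frac{1}{1 - 309} \left(-17 - -7416\right)} = \frac{1}{\frac{1}{2} \frac{1}{-308} \left(-17 + 7416\right)} = \frac{1}{\frac{1}{2} \left(- \frac{1}{308}\right) 7399} = \frac{1}{- \frac{1057}{88}} = - \frac{88}{1057}$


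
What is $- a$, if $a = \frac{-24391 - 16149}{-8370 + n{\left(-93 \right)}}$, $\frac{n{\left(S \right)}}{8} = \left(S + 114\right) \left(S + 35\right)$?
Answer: $- \frac{20270}{9057} \approx -2.238$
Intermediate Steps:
$n{\left(S \right)} = 8 \left(35 + S\right) \left(114 + S\right)$ ($n{\left(S \right)} = 8 \left(S + 114\right) \left(S + 35\right) = 8 \left(114 + S\right) \left(35 + S\right) = 8 \left(35 + S\right) \left(114 + S\right)$)
$a = \frac{20270}{9057}$ ($a = \frac{-24391 - 16149}{-8370 + \left(31920 + 8 \left(-93\right)^{2} + 1192 \left(-93\right)\right)} = - \frac{40540}{-8370 + \left(31920 + 8 \cdot 8649 - 110856\right)} = - \frac{40540}{-8370 + \left(31920 + 69192 - 110856\right)} = - \frac{40540}{-8370 - 9744} = - \frac{40540}{-18114} = \left(-40540\right) \left(- \frac{1}{18114}\right) = \frac{20270}{9057} \approx 2.238$)
$- a = \left(-1\right) \frac{20270}{9057} = - \frac{20270}{9057}$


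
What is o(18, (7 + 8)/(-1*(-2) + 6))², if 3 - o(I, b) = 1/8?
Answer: 529/64 ≈ 8.2656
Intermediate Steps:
o(I, b) = 23/8 (o(I, b) = 3 - 1/8 = 3 - 1*⅛ = 3 - ⅛ = 23/8)
o(18, (7 + 8)/(-1*(-2) + 6))² = (23/8)² = 529/64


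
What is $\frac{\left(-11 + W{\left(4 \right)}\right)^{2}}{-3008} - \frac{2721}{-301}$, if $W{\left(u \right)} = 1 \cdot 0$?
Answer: $\frac{8148347}{905408} \approx 8.9996$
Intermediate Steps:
$W{\left(u \right)} = 0$
$\frac{\left(-11 + W{\left(4 \right)}\right)^{2}}{-3008} - \frac{2721}{-301} = \frac{\left(-11 + 0\right)^{2}}{-3008} - \frac{2721}{-301} = \left(-11\right)^{2} \left(- \frac{1}{3008}\right) - - \frac{2721}{301} = 121 \left(- \frac{1}{3008}\right) + \frac{2721}{301} = - \frac{121}{3008} + \frac{2721}{301} = \frac{8148347}{905408}$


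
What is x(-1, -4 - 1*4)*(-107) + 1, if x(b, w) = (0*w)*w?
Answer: 1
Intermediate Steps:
x(b, w) = 0 (x(b, w) = 0*w = 0)
x(-1, -4 - 1*4)*(-107) + 1 = 0*(-107) + 1 = 0 + 1 = 1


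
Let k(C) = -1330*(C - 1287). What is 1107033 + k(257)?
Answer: 2476933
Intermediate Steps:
k(C) = 1711710 - 1330*C (k(C) = -1330*(-1287 + C) = 1711710 - 1330*C)
1107033 + k(257) = 1107033 + (1711710 - 1330*257) = 1107033 + (1711710 - 341810) = 1107033 + 1369900 = 2476933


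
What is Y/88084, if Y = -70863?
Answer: -70863/88084 ≈ -0.80449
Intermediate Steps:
Y/88084 = -70863/88084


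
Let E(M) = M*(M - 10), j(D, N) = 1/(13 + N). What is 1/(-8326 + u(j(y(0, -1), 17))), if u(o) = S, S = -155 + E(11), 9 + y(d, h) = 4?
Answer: -1/8470 ≈ -0.00011806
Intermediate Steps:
y(d, h) = -5 (y(d, h) = -9 + 4 = -5)
E(M) = M*(-10 + M)
S = -144 (S = -155 + 11*(-10 + 11) = -155 + 11*1 = -155 + 11 = -144)
u(o) = -144
1/(-8326 + u(j(y(0, -1), 17))) = 1/(-8326 - 144) = 1/(-8470) = -1/8470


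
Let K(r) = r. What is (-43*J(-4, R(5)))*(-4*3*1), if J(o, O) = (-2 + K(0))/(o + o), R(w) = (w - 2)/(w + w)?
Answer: 129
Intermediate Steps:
R(w) = (-2 + w)/(2*w) (R(w) = (-2 + w)/((2*w)) = (-2 + w)*(1/(2*w)) = (-2 + w)/(2*w))
J(o, O) = -1/o (J(o, O) = (-2 + 0)/(o + o) = -2*1/(2*o) = -1/o)
(-43*J(-4, R(5)))*(-4*3*1) = (-(-43)/(-4))*(-4*3*1) = (-(-43)*(-1)/4)*(-12*1) = -43*¼*(-12) = -43/4*(-12) = 129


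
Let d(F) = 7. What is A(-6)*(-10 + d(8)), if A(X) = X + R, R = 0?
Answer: 18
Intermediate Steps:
A(X) = X (A(X) = X + 0 = X)
A(-6)*(-10 + d(8)) = -6*(-10 + 7) = -6*(-3) = 18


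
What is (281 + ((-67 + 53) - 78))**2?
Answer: 35721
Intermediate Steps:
(281 + ((-67 + 53) - 78))**2 = (281 + (-14 - 78))**2 = (281 - 92)**2 = 189**2 = 35721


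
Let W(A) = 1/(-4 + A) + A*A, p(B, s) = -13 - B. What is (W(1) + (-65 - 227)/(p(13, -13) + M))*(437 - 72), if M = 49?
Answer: -302950/69 ≈ -4390.6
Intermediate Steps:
W(A) = A² + 1/(-4 + A) (W(A) = 1/(-4 + A) + A² = A² + 1/(-4 + A))
(W(1) + (-65 - 227)/(p(13, -13) + M))*(437 - 72) = ((1 + 1³ - 4*1²)/(-4 + 1) + (-65 - 227)/((-13 - 1*13) + 49))*(437 - 72) = ((1 + 1 - 4*1)/(-3) - 292/((-13 - 13) + 49))*365 = (-(1 + 1 - 4)/3 - 292/(-26 + 49))*365 = (-⅓*(-2) - 292/23)*365 = (⅔ - 292*1/23)*365 = (⅔ - 292/23)*365 = -830/69*365 = -302950/69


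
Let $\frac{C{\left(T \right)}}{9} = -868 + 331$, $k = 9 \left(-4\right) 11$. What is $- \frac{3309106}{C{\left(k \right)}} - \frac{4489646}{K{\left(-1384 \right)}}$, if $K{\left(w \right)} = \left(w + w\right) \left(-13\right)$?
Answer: $\frac{48688205593}{86955336} \approx 559.92$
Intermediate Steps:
$K{\left(w \right)} = - 26 w$ ($K{\left(w \right)} = 2 w \left(-13\right) = - 26 w$)
$k = -396$ ($k = \left(-36\right) 11 = -396$)
$C{\left(T \right)} = -4833$ ($C{\left(T \right)} = 9 \left(-868 + 331\right) = 9 \left(-537\right) = -4833$)
$- \frac{3309106}{C{\left(k \right)}} - \frac{4489646}{K{\left(-1384 \right)}} = - \frac{3309106}{-4833} - \frac{4489646}{\left(-26\right) \left(-1384\right)} = \left(-3309106\right) \left(- \frac{1}{4833}\right) - \frac{4489646}{35984} = \frac{3309106}{4833} - \frac{2244823}{17992} = \frac{48688205593}{86955336}$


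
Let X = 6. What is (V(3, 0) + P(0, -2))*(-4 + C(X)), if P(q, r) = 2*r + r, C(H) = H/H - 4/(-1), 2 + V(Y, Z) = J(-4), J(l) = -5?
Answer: -13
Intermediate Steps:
V(Y, Z) = -7 (V(Y, Z) = -2 - 5 = -7)
C(H) = 5 (C(H) = 1 - 4*(-1) = 1 + 4 = 5)
P(q, r) = 3*r
(V(3, 0) + P(0, -2))*(-4 + C(X)) = (-7 + 3*(-2))*(-4 + 5) = (-7 - 6)*1 = -13*1 = -13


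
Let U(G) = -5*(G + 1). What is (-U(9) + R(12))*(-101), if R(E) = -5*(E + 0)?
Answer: 1010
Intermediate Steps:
U(G) = -5 - 5*G (U(G) = -5*(1 + G) = -5 - 5*G)
R(E) = -5*E
(-U(9) + R(12))*(-101) = (-(-5 - 5*9) - 5*12)*(-101) = (-(-5 - 45) - 60)*(-101) = (-1*(-50) - 60)*(-101) = (50 - 60)*(-101) = -10*(-101) = 1010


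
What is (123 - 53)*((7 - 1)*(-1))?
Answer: -420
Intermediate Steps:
(123 - 53)*((7 - 1)*(-1)) = 70*(6*(-1)) = 70*(-6) = -420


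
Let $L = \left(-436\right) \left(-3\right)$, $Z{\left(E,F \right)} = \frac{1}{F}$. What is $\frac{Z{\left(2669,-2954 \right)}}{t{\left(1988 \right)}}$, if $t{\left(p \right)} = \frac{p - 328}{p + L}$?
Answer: $- \frac{412}{612955} \approx -0.00067215$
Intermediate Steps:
$L = 1308$
$t{\left(p \right)} = \frac{-328 + p}{1308 + p}$ ($t{\left(p \right)} = \frac{p - 328}{p + 1308} = \frac{-328 + p}{1308 + p}$)
$\frac{Z{\left(2669,-2954 \right)}}{t{\left(1988 \right)}} = \frac{1}{\left(-2954\right) \frac{-328 + 1988}{1308 + 1988}} = - \frac{1}{2954 \cdot \frac{1}{3296} \cdot 1660} = - \frac{1}{2954 \cdot \frac{415}{824}} = \left(- \frac{1}{2954}\right) \frac{824}{415} = - \frac{412}{612955}$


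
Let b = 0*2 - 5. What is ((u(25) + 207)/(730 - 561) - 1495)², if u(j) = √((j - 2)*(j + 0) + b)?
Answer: (252448 - √570)²/28561 ≈ 2.2309e+6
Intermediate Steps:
b = -5 (b = 0 - 5 = -5)
u(j) = √(-5 + j*(-2 + j)) (u(j) = √((j - 2)*(j + 0) - 5) = √((-2 + j)*j - 5) = √(j*(-2 + j) - 5) = √(-5 + j*(-2 + j)))
((u(25) + 207)/(730 - 561) - 1495)² = ((√(-5 + 25² - 2*25) + 207)/(730 - 561) - 1495)² = ((√(-5 + 625 - 50) + 207)/169 - 1495)² = ((√570 + 207)*(1/169) - 1495)² = ((207 + √570)*(1/169) - 1495)² = ((207/169 + √570/169) - 1495)² = (-252448/169 + √570/169)²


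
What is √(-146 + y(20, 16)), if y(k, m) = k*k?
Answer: √254 ≈ 15.937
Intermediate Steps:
y(k, m) = k²
√(-146 + y(20, 16)) = √(-146 + 20²) = √(-146 + 400) = √254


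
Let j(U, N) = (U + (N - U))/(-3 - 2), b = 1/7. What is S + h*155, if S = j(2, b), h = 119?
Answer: 645574/35 ≈ 18445.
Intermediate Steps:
b = 1/7 ≈ 0.14286
j(U, N) = -N/5 (j(U, N) = N/(-5) = N*(-1/5) = -N/5)
S = -1/35 (S = -1/5*1/7 = -1/35 ≈ -0.028571)
S + h*155 = -1/35 + 119*155 = -1/35 + 18445 = 645574/35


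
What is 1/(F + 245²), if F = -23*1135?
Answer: 1/33920 ≈ 2.9481e-5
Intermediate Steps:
F = -26105
1/(F + 245²) = 1/(-26105 + 245²) = 1/(-26105 + 60025) = 1/33920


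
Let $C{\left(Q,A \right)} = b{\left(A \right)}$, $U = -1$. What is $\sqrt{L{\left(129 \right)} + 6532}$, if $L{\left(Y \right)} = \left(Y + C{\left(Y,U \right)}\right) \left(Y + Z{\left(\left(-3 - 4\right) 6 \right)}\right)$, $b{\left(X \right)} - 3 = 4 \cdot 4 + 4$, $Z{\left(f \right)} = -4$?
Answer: $2 \sqrt{6383} \approx 159.79$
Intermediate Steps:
$b{\left(X \right)} = 23$ ($b{\left(X \right)} = 3 + \left(4 \cdot 4 + 4\right) = 3 + \left(16 + 4\right) = 3 + 20 = 23$)
$C{\left(Q,A \right)} = 23$
$L{\left(Y \right)} = \left(-4 + Y\right) \left(23 + Y\right)$ ($L{\left(Y \right)} = \left(Y + 23\right) \left(Y - 4\right) = \left(23 + Y\right) \left(-4 + Y\right) = \left(-4 + Y\right) \left(23 + Y\right)$)
$\sqrt{L{\left(129 \right)} + 6532} = \sqrt{\left(-92 + 129^{2} + 19 \cdot 129\right) + 6532} = \sqrt{\left(-92 + 16641 + 2451\right) + 6532} = \sqrt{19000 + 6532} = \sqrt{25532} = 2 \sqrt{6383}$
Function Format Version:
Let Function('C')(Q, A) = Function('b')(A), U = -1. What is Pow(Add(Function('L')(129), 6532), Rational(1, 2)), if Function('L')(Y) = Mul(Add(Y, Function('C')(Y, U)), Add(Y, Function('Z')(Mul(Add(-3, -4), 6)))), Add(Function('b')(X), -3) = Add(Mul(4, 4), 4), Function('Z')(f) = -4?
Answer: Mul(2, Pow(6383, Rational(1, 2))) ≈ 159.79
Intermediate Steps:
Function('b')(X) = 23 (Function('b')(X) = Add(3, Add(Mul(4, 4), 4)) = Add(3, Add(16, 4)) = Add(3, 20) = 23)
Function('C')(Q, A) = 23
Function('L')(Y) = Mul(Add(-4, Y), Add(23, Y)) (Function('L')(Y) = Mul(Add(Y, 23), Add(Y, -4)) = Mul(Add(23, Y), Add(-4, Y)) = Mul(Add(-4, Y), Add(23, Y)))
Pow(Add(Function('L')(129), 6532), Rational(1, 2)) = Pow(Add(Add(-92, Pow(129, 2), Mul(19, 129)), 6532), Rational(1, 2)) = Pow(Add(Add(-92, 16641, 2451), 6532), Rational(1, 2)) = Pow(Add(19000, 6532), Rational(1, 2)) = Pow(25532, Rational(1, 2)) = Mul(2, Pow(6383, Rational(1, 2)))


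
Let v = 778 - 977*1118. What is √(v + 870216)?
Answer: 18*I*√683 ≈ 470.42*I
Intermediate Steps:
v = -1091508 (v = 778 - 1092286 = -1091508)
√(v + 870216) = √(-1091508 + 870216) = √(-221292) = 18*I*√683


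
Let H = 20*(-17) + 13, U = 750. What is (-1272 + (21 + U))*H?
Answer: 163827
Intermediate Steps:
H = -327 (H = -340 + 13 = -327)
(-1272 + (21 + U))*H = (-1272 + (21 + 750))*(-327) = (-1272 + 771)*(-327) = -501*(-327) = 163827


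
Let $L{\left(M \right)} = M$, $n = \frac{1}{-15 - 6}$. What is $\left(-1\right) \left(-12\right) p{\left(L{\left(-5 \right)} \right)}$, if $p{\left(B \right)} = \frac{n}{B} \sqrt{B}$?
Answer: $\frac{4 i \sqrt{5}}{35} \approx 0.25555 i$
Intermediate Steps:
$n = - \frac{1}{21}$ ($n = \frac{1}{-21} = - \frac{1}{21} \approx -0.047619$)
$p{\left(B \right)} = - \frac{1}{21 \sqrt{B}}$ ($p{\left(B \right)} = - \frac{1}{21 B} \sqrt{B} = - \frac{1}{21 \sqrt{B}}$)
$\left(-1\right) \left(-12\right) p{\left(L{\left(-5 \right)} \right)} = \left(-1\right) \left(-12\right) \left(- \frac{1}{21 i \sqrt{5}}\right) = 12 \left(- \frac{\left(- \frac{1}{5}\right) i \sqrt{5}}{21}\right) = 12 \frac{i \sqrt{5}}{105} = \frac{4 i \sqrt{5}}{35}$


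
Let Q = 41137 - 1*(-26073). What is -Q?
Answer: -67210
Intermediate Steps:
Q = 67210 (Q = 41137 + 26073 = 67210)
-Q = -1*67210 = -67210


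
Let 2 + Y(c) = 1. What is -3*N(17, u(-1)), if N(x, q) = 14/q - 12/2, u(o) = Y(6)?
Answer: 60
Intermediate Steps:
Y(c) = -1 (Y(c) = -2 + 1 = -1)
u(o) = -1
N(x, q) = -6 + 14/q (N(x, q) = 14/q - 12*½ = 14/q - 6 = -6 + 14/q)
-3*N(17, u(-1)) = -3*(-6 + 14/(-1)) = -3*(-6 + 14*(-1)) = -3*(-6 - 14) = -3*(-20) = 60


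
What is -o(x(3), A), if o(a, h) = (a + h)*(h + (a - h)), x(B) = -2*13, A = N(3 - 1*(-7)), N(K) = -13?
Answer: -1014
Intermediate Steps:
A = -13
x(B) = -26
o(a, h) = a*(a + h) (o(a, h) = (a + h)*a = a*(a + h))
-o(x(3), A) = -(-26)*(-26 - 13) = -(-26)*(-39) = -1*1014 = -1014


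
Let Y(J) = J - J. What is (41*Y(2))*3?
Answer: 0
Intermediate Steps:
Y(J) = 0
(41*Y(2))*3 = (41*0)*3 = 0*3 = 0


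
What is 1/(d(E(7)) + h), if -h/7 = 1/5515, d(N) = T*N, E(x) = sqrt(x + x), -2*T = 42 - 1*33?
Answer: 11030/2463633211 - 273737025*sqrt(14)/17245432477 ≈ -0.059387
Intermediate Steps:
T = -9/2 (T = -(42 - 1*33)/2 = -(42 - 33)/2 = -1/2*9 = -9/2 ≈ -4.5000)
E(x) = sqrt(2)*sqrt(x) (E(x) = sqrt(2*x) = sqrt(2)*sqrt(x))
d(N) = -9*N/2
h = -7/5515 ≈ -0.0012693
1/(d(E(7)) + h) = 1/(-9*sqrt(2)*sqrt(7)/2 - 7/5515) = 1/(-9*sqrt(14)/2 - 7/5515) = 1/(-7/5515 - 9*sqrt(14)/2)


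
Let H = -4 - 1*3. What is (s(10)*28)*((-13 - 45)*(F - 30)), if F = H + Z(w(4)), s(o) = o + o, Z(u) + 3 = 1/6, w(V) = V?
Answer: 3881360/3 ≈ 1.2938e+6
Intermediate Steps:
Z(u) = -17/6 (Z(u) = -3 + 1/6 = -17/6)
H = -7 (H = -4 - 3 = -7)
s(o) = 2*o
F = -59/6 (F = -7 - 17/6 = -59/6 ≈ -9.8333)
(s(10)*28)*((-13 - 45)*(F - 30)) = ((2*10)*28)*((-13 - 45)*(-59/6 - 30)) = (20*28)*(-58*(-239/6)) = 560*(6931/3) = 3881360/3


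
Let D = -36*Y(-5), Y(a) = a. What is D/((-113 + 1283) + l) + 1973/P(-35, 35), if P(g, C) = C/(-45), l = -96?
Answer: -3178293/1253 ≈ -2536.5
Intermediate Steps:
P(g, C) = -C/45 (P(g, C) = C*(-1/45) = -C/45)
D = 180 (D = -36*(-5) = 180)
D/((-113 + 1283) + l) + 1973/P(-35, 35) = 180/((-113 + 1283) - 96) + 1973/((-1/45*35)) = 180/(1170 - 96) + 1973/(-7/9) = 180/1074 + 1973*(-9/7) = 180*(1/1074) - 17757/7 = 30/179 - 17757/7 = -3178293/1253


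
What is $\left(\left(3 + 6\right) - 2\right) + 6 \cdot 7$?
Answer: $49$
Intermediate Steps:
$\left(\left(3 + 6\right) - 2\right) + 6 \cdot 7 = \left(9 - 2\right) + 42 = 7 + 42 = 49$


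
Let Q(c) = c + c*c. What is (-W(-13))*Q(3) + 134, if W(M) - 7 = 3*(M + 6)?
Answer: 302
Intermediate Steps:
W(M) = 25 + 3*M (W(M) = 7 + 3*(M + 6) = 7 + 3*(6 + M) = 7 + (18 + 3*M) = 25 + 3*M)
Q(c) = c + c**2
(-W(-13))*Q(3) + 134 = (-(25 + 3*(-13)))*(3*(1 + 3)) + 134 = (-(25 - 39))*(3*4) + 134 = -1*(-14)*12 + 134 = 14*12 + 134 = 168 + 134 = 302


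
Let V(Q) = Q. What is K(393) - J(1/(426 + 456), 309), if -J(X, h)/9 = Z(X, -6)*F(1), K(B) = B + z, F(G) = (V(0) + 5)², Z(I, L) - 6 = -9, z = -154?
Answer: -436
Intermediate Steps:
Z(I, L) = -3 (Z(I, L) = 6 - 9 = -3)
F(G) = 25 (F(G) = (0 + 5)² = 5² = 25)
K(B) = -154 + B (K(B) = B - 154 = -154 + B)
J(X, h) = 675 (J(X, h) = -(-27)*25 = -9*(-75) = 675)
K(393) - J(1/(426 + 456), 309) = (-154 + 393) - 1*675 = 239 - 675 = -436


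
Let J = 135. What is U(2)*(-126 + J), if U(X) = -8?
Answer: -72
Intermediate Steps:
U(2)*(-126 + J) = -8*(-126 + 135) = -8*9 = -72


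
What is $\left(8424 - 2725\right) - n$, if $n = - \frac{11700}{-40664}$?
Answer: $\frac{4456393}{782} \approx 5698.7$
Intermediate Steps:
$n = \frac{225}{782}$ ($n = \left(-11700\right) \left(- \frac{1}{40664}\right) = \frac{225}{782} \approx 0.28772$)
$\left(8424 - 2725\right) - n = \left(8424 - 2725\right) - \frac{225}{782} = 5699 - \frac{225}{782} = \frac{4456393}{782}$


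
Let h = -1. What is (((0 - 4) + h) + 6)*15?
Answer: 15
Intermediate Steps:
(((0 - 4) + h) + 6)*15 = (((0 - 4) - 1) + 6)*15 = ((-4 - 1) + 6)*15 = (-5 + 6)*15 = 1*15 = 15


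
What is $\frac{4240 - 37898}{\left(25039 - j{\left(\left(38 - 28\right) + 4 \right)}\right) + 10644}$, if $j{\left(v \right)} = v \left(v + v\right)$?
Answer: $- \frac{33658}{35291} \approx -0.95373$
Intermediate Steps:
$j{\left(v \right)} = 2 v^{2}$ ($j{\left(v \right)} = v 2 v = 2 v^{2}$)
$\frac{4240 - 37898}{\left(25039 - j{\left(\left(38 - 28\right) + 4 \right)}\right) + 10644} = \frac{4240 - 37898}{\left(25039 - 2 \left(\left(38 - 28\right) + 4\right)^{2}\right) + 10644} = - \frac{33658}{\left(25039 - 2 \left(10 + 4\right)^{2}\right) + 10644} = - \frac{33658}{\left(25039 - 2 \cdot 14^{2}\right) + 10644} = - \frac{33658}{\left(25039 - 2 \cdot 196\right) + 10644} = - \frac{33658}{\left(25039 - 392\right) + 10644} = - \frac{33658}{24647 + 10644} = - \frac{33658}{35291}$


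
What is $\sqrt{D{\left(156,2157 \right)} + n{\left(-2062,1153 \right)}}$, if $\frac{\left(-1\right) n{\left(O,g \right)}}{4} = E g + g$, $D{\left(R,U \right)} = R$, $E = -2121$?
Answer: $2 \sqrt{2444399} \approx 3126.9$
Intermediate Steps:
$n{\left(O,g \right)} = 8480 g$ ($n{\left(O,g \right)} = - 4 \left(- 2121 g + g\right) = - 4 \left(- 2120 g\right) = 8480 g$)
$\sqrt{D{\left(156,2157 \right)} + n{\left(-2062,1153 \right)}} = \sqrt{156 + 8480 \cdot 1153} = \sqrt{156 + 9777440} = \sqrt{9777596} = 2 \sqrt{2444399}$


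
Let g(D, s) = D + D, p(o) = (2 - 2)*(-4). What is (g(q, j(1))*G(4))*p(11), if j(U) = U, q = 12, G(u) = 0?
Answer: 0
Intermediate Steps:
p(o) = 0 (p(o) = 0*(-4) = 0)
g(D, s) = 2*D
(g(q, j(1))*G(4))*p(11) = ((2*12)*0)*0 = (24*0)*0 = 0*0 = 0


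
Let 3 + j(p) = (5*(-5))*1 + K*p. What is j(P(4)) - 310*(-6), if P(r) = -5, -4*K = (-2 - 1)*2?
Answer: 3649/2 ≈ 1824.5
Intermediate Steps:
K = 3/2 (K = -(-2 - 1)*2/4 = -(-3)*2/4 = -¼*(-6) = 3/2 ≈ 1.5000)
j(p) = -28 + 3*p/2 (j(p) = -3 + ((5*(-5))*1 + 3*p/2) = -3 + (-25*1 + 3*p/2) = -3 + (-25 + 3*p/2) = -28 + 3*p/2)
j(P(4)) - 310*(-6) = (-28 + (3/2)*(-5)) - 310*(-6) = (-28 - 15/2) + 1860 = -71/2 + 1860 = 3649/2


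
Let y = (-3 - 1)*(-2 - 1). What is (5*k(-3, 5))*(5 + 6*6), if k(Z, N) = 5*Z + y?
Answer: -615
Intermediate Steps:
y = 12 (y = -4*(-3) = 12)
k(Z, N) = 12 + 5*Z (k(Z, N) = 5*Z + 12 = 12 + 5*Z)
(5*k(-3, 5))*(5 + 6*6) = (5*(12 + 5*(-3)))*(5 + 6*6) = (5*(12 - 15))*(5 + 36) = (5*(-3))*41 = -15*41 = -615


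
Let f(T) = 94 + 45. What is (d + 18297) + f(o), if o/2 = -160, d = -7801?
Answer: 10635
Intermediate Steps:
o = -320 (o = 2*(-160) = -320)
f(T) = 139
(d + 18297) + f(o) = (-7801 + 18297) + 139 = 10496 + 139 = 10635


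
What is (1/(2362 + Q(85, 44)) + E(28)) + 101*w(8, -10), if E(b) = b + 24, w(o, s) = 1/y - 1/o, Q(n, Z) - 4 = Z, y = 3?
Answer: 2112377/28920 ≈ 73.042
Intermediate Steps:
Q(n, Z) = 4 + Z
w(o, s) = ⅓ - 1/o (w(o, s) = 1/3 - 1/o = 1*(⅓) - 1/o = ⅓ - 1/o)
E(b) = 24 + b
(1/(2362 + Q(85, 44)) + E(28)) + 101*w(8, -10) = (1/(2362 + (4 + 44)) + (24 + 28)) + 101*((⅓)*(-3 + 8)/8) = (1/(2362 + 48) + 52) + 101*((⅓)*(⅛)*5) = (1/2410 + 52) + 101*(5/24) = (1/2410 + 52) + 505/24 = 125321/2410 + 505/24 = 2112377/28920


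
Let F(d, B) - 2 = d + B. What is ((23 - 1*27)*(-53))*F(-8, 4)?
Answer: -424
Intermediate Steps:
F(d, B) = 2 + B + d (F(d, B) = 2 + (d + B) = 2 + (B + d) = 2 + B + d)
((23 - 1*27)*(-53))*F(-8, 4) = ((23 - 1*27)*(-53))*(2 + 4 - 8) = ((23 - 27)*(-53))*(-2) = -4*(-53)*(-2) = 212*(-2) = -424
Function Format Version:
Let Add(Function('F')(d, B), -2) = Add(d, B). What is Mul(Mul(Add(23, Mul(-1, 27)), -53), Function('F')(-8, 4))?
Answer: -424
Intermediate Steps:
Function('F')(d, B) = Add(2, B, d) (Function('F')(d, B) = Add(2, Add(d, B)) = Add(2, Add(B, d)) = Add(2, B, d))
Mul(Mul(Add(23, Mul(-1, 27)), -53), Function('F')(-8, 4)) = Mul(Mul(Add(23, Mul(-1, 27)), -53), Add(2, 4, -8)) = Mul(Mul(Add(23, -27), -53), -2) = Mul(Mul(-4, -53), -2) = Mul(212, -2) = -424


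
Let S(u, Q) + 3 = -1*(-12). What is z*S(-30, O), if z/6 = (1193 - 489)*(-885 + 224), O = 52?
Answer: -25128576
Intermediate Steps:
S(u, Q) = 9 (S(u, Q) = -3 - 1*(-12) = -3 + 12 = 9)
z = -2792064 (z = 6*((1193 - 489)*(-885 + 224)) = 6*(704*(-661)) = 6*(-465344) = -2792064)
z*S(-30, O) = -2792064*9 = -25128576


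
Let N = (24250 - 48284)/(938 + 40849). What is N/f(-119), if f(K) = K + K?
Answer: 12017/4972653 ≈ 0.0024166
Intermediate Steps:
N = -24034/41787 ≈ -0.57516
f(K) = 2*K
N/f(-119) = -24034/(41787*(2*(-119))) = -24034/41787/(-238) = -24034/41787*(-1/238) = 12017/4972653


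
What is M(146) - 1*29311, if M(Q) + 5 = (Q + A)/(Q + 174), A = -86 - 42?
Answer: -4690551/160 ≈ -29316.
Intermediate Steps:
A = -128
M(Q) = -5 + (-128 + Q)/(174 + Q) (M(Q) = -5 + (Q - 128)/(Q + 174) = -5 + (-128 + Q)/(174 + Q))
M(146) - 1*29311 = 2*(-499 - 2*146)/(174 + 146) - 1*29311 = 2*(-499 - 292)/320 - 29311 = 2*(1/320)*(-791) - 29311 = -791/160 - 29311 = -4690551/160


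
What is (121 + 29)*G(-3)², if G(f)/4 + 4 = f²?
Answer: 60000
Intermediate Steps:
G(f) = -16 + 4*f²
(121 + 29)*G(-3)² = (121 + 29)*(-16 + 4*(-3)²)² = 150*(-16 + 4*9)² = 150*(-16 + 36)² = 150*20² = 150*400 = 60000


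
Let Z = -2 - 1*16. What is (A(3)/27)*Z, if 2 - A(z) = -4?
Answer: -4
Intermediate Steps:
A(z) = 6 (A(z) = 2 - 1*(-4) = 2 + 4 = 6)
Z = -18 (Z = -2 - 16 = -18)
(A(3)/27)*Z = (6/27)*(-18) = ((1/27)*6)*(-18) = (2/9)*(-18) = -4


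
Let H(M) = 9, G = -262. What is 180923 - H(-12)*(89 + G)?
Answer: 182480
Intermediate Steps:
180923 - H(-12)*(89 + G) = 180923 - 9*(89 - 262) = 180923 - 9*(-173) = 180923 - 1*(-1557) = 180923 + 1557 = 182480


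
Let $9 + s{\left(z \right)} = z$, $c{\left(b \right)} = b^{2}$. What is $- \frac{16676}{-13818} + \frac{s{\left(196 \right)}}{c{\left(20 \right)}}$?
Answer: $\frac{4627183}{2763600} \approx 1.6743$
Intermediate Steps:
$s{\left(z \right)} = -9 + z$
$- \frac{16676}{-13818} + \frac{s{\left(196 \right)}}{c{\left(20 \right)}} = - \frac{16676}{-13818} + \frac{-9 + 196}{20^{2}} = \left(-16676\right) \left(- \frac{1}{13818}\right) + \frac{187}{400} = \frac{8338}{6909} + 187 \cdot \frac{1}{400} = \frac{8338}{6909} + \frac{187}{400} = \frac{4627183}{2763600}$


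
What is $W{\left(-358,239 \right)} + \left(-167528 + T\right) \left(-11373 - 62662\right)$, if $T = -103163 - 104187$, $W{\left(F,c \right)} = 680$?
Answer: $27754093410$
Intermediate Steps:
$T = -207350$ ($T = -103163 - 104187 = -207350$)
$W{\left(-358,239 \right)} + \left(-167528 + T\right) \left(-11373 - 62662\right) = 680 + \left(-167528 - 207350\right) \left(-11373 - 62662\right) = 680 - -27754092730 = 680 + 27754092730 = 27754093410$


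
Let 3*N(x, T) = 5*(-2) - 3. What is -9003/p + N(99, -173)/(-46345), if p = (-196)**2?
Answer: -96248669/410859120 ≈ -0.23426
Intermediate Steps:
N(x, T) = -13/3 (N(x, T) = (5*(-2) - 3)/3 = (-10 - 3)/3 = (1/3)*(-13) = -13/3)
p = 38416
-9003/p + N(99, -173)/(-46345) = -9003/38416 - 13/3/(-46345) = -9003*1/38416 - 13/3*(-1/46345) = -9003/38416 + 1/10695 = -96248669/410859120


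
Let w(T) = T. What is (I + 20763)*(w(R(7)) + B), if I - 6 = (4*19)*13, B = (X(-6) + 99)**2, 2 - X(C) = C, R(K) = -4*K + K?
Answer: 248638996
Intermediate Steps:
R(K) = -3*K
X(C) = 2 - C
B = 11449 (B = ((2 - 1*(-6)) + 99)**2 = ((2 + 6) + 99)**2 = (8 + 99)**2 = 107**2 = 11449)
I = 994 (I = 6 + (4*19)*13 = 6 + 76*13 = 6 + 988 = 994)
(I + 20763)*(w(R(7)) + B) = (994 + 20763)*(-3*7 + 11449) = 21757*(-21 + 11449) = 21757*11428 = 248638996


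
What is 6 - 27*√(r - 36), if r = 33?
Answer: 6 - 27*I*√3 ≈ 6.0 - 46.765*I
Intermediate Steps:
6 - 27*√(r - 36) = 6 - 27*√(33 - 36) = 6 - 27*I*√3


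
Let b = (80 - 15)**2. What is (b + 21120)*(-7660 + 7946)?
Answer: 7248670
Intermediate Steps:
b = 4225 (b = 65**2 = 4225)
(b + 21120)*(-7660 + 7946) = (4225 + 21120)*(-7660 + 7946) = 25345*286 = 7248670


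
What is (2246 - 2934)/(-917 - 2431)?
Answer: 172/837 ≈ 0.20550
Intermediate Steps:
(2246 - 2934)/(-917 - 2431) = -688/(-3348) = -688*(-1/3348) = 172/837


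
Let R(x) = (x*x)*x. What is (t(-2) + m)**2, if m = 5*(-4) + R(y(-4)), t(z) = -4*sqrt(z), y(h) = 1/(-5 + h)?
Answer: 195599449/531441 + 116648*I*sqrt(2)/729 ≈ 368.05 + 226.29*I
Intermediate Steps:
R(x) = x**3 (R(x) = x**2*x = x**3)
m = -14581/729 (m = 5*(-4) + (1/(-5 - 4))**3 = -20 + (1/(-9))**3 = -20 + (-1/9)**3 = -20 - 1/729 = -14581/729 ≈ -20.001)
(t(-2) + m)**2 = (-4*I*sqrt(2) - 14581/729)**2 = (-14581/729 - 4*I*sqrt(2))**2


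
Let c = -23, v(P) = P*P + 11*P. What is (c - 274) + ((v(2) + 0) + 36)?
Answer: -235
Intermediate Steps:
v(P) = P² + 11*P
(c - 274) + ((v(2) + 0) + 36) = (-23 - 274) + ((2*(11 + 2) + 0) + 36) = -297 + ((2*13 + 0) + 36) = -297 + ((26 + 0) + 36) = -297 + (26 + 36) = -297 + 62 = -235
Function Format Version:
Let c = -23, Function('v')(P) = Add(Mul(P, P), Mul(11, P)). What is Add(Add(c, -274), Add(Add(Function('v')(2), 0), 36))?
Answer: -235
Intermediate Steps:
Function('v')(P) = Add(Pow(P, 2), Mul(11, P))
Add(Add(c, -274), Add(Add(Function('v')(2), 0), 36)) = Add(Add(-23, -274), Add(Add(Mul(2, Add(11, 2)), 0), 36)) = Add(-297, Add(Add(Mul(2, 13), 0), 36)) = Add(-297, Add(Add(26, 0), 36)) = Add(-297, Add(26, 36)) = Add(-297, 62) = -235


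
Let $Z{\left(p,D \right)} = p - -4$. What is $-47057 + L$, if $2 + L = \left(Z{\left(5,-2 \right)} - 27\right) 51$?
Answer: $-47977$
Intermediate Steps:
$Z{\left(p,D \right)} = 4 + p$ ($Z{\left(p,D \right)} = p + 4 = 4 + p$)
$L = -920$ ($L = -2 + \left(\left(4 + 5\right) - 27\right) 51 = -2 + \left(9 - 27\right) 51 = -2 - 918 = -920$)
$-47057 + L = -47057 - 920 = -47977$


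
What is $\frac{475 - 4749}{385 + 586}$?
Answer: $- \frac{4274}{971} \approx -4.4016$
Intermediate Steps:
$\frac{475 - 4749}{385 + 586} = - \frac{4274}{971}$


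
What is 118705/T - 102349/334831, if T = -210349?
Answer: -61275123656/70431366019 ≈ -0.87000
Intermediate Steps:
118705/T - 102349/334831 = 118705/(-210349) - 102349/334831 = 118705*(-1/210349) - 102349*1/334831 = -118705/210349 - 102349/334831 = -61275123656/70431366019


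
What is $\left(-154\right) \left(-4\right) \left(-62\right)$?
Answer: $-38192$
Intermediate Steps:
$\left(-154\right) \left(-4\right) \left(-62\right) = 616 \left(-62\right) = -38192$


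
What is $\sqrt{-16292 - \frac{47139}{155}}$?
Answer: $\frac{i \sqrt{398721845}}{155} \approx 128.83 i$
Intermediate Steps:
$\sqrt{-16292 - \frac{47139}{155}} = \sqrt{- \frac{2572399}{155}} = \frac{i \sqrt{398721845}}{155}$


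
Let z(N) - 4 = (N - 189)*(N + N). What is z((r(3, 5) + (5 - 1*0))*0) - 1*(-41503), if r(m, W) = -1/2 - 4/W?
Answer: 41507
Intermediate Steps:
r(m, W) = -1/2 - 4/W (r(m, W) = -1*1/2 - 4/W = -1/2 - 4/W)
z(N) = 4 + 2*N*(-189 + N) (z(N) = 4 + (N - 189)*(N + N) = 4 + (-189 + N)*(2*N) = 4 + 2*N*(-189 + N))
z((r(3, 5) + (5 - 1*0))*0) - 1*(-41503) = (4 - 378*((1/2)*(-8 - 1*5)/5 + (5 - 1*0))*0 + 2*(((1/2)*(-8 - 1*5)/5 + (5 - 1*0))*0)**2) - 1*(-41503) = (4 - 378*((1/2)*(1/5)*(-8 - 5) + (5 + 0))*0 + 2*(((1/2)*(1/5)*(-8 - 5) + (5 + 0))*0)**2) + 41503 = (4 - 378*((1/2)*(1/5)*(-13) + 5)*0 + 2*(((1/2)*(1/5)*(-13) + 5)*0)**2) + 41503 = (4 - 378*(-13/10 + 5)*0 + 2*((-13/10 + 5)*0)**2) + 41503 = (4 - 6993*0/5 + 2*((37/10)*0)**2) + 41503 = (4 - 378*0 + 2*0**2) + 41503 = (4 + 0 + 2*0) + 41503 = (4 + 0 + 0) + 41503 = 4 + 41503 = 41507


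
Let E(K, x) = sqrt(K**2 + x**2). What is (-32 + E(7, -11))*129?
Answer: -4128 + 129*sqrt(170) ≈ -2446.0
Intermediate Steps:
(-32 + E(7, -11))*129 = (-32 + sqrt(7**2 + (-11)**2))*129 = (-32 + sqrt(49 + 121))*129 = (-32 + sqrt(170))*129 = -4128 + 129*sqrt(170)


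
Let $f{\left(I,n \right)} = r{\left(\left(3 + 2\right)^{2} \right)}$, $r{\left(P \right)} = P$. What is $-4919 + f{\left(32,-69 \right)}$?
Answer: $-4894$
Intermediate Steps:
$f{\left(I,n \right)} = 25$ ($f{\left(I,n \right)} = \left(3 + 2\right)^{2} = 5^{2} = 25$)
$-4919 + f{\left(32,-69 \right)} = -4919 + 25 = -4894$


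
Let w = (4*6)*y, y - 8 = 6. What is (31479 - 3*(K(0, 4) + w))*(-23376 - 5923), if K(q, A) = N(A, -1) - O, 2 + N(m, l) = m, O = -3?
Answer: -892330344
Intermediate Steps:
y = 14 (y = 8 + 6 = 14)
N(m, l) = -2 + m
w = 336 (w = (4*6)*14 = 24*14 = 336)
K(q, A) = 1 + A (K(q, A) = (-2 + A) - 1*(-3) = (-2 + A) + 3 = 1 + A)
(31479 - 3*(K(0, 4) + w))*(-23376 - 5923) = (31479 - 3*((1 + 4) + 336))*(-23376 - 5923) = (31479 - 3*(5 + 336))*(-29299) = (31479 - 3*341)*(-29299) = (31479 - 1023)*(-29299) = 30456*(-29299) = -892330344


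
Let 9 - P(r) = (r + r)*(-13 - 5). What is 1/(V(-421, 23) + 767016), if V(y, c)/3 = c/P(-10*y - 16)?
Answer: 50331/38604682319 ≈ 1.3038e-6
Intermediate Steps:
P(r) = 9 + 36*r (P(r) = 9 - (r + r)*(-13 - 5) = 9 - 2*r*(-18) = 9 - (-36)*r = 9 + 36*r)
V(y, c) = 3*c/(-567 - 360*y) (V(y, c) = 3*(c/(9 + 36*(-10*y - 16))) = 3*(c/(9 + 36*(-16 - 10*y))) = 3*(c/(9 + (-576 - 360*y))) = 3*(c/(-567 - 360*y)) = 3*c/(-567 - 360*y))
1/(V(-421, 23) + 767016) = 1/(-1*23/(189 + 120*(-421)) + 767016) = 1/(-1*23/(189 - 50520) + 767016) = 1/(-1*23/(-50331) + 767016) = 1/(-1*23*(-1/50331) + 767016) = 1/(23/50331 + 767016) = 1/(38604682319/50331) = 50331/38604682319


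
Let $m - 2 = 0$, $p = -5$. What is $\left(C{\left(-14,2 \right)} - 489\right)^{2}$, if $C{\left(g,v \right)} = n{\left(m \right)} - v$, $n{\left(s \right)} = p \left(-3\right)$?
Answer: $226576$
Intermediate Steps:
$m = 2$ ($m = 2 + 0 = 2$)
$n{\left(s \right)} = 15$ ($n{\left(s \right)} = \left(-5\right) \left(-3\right) = 15$)
$C{\left(g,v \right)} = 15 - v$
$\left(C{\left(-14,2 \right)} - 489\right)^{2} = \left(\left(15 - 2\right) - 489\right)^{2} = \left(13 - 489\right)^{2} = \left(-476\right)^{2} = 226576$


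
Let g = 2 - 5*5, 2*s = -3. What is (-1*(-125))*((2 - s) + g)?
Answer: -4875/2 ≈ -2437.5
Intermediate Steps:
s = -3/2 (s = (1/2)*(-3) = -3/2 ≈ -1.5000)
g = -23 (g = 2 - 25 = -23)
(-1*(-125))*((2 - s) + g) = (-1*(-125))*((2 - 1*(-3/2)) - 23) = 125*((2 + 3/2) - 23) = 125*(7/2 - 23) = 125*(-39/2) = -4875/2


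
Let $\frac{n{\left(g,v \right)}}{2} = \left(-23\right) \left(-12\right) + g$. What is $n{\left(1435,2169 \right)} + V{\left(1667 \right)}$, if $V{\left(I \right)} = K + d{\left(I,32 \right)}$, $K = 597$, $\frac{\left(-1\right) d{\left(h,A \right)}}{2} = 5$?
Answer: $4009$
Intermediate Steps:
$d{\left(h,A \right)} = -10$ ($d{\left(h,A \right)} = \left(-2\right) 5 = -10$)
$n{\left(g,v \right)} = 552 + 2 g$ ($n{\left(g,v \right)} = 2 \left(\left(-23\right) \left(-12\right) + g\right) = 2 \left(276 + g\right) = 552 + 2 g$)
$V{\left(I \right)} = 587$ ($V{\left(I \right)} = 597 - 10 = 587$)
$n{\left(1435,2169 \right)} + V{\left(1667 \right)} = \left(552 + 2 \cdot 1435\right) + 587 = \left(552 + 2870\right) + 587 = 3422 + 587 = 4009$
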